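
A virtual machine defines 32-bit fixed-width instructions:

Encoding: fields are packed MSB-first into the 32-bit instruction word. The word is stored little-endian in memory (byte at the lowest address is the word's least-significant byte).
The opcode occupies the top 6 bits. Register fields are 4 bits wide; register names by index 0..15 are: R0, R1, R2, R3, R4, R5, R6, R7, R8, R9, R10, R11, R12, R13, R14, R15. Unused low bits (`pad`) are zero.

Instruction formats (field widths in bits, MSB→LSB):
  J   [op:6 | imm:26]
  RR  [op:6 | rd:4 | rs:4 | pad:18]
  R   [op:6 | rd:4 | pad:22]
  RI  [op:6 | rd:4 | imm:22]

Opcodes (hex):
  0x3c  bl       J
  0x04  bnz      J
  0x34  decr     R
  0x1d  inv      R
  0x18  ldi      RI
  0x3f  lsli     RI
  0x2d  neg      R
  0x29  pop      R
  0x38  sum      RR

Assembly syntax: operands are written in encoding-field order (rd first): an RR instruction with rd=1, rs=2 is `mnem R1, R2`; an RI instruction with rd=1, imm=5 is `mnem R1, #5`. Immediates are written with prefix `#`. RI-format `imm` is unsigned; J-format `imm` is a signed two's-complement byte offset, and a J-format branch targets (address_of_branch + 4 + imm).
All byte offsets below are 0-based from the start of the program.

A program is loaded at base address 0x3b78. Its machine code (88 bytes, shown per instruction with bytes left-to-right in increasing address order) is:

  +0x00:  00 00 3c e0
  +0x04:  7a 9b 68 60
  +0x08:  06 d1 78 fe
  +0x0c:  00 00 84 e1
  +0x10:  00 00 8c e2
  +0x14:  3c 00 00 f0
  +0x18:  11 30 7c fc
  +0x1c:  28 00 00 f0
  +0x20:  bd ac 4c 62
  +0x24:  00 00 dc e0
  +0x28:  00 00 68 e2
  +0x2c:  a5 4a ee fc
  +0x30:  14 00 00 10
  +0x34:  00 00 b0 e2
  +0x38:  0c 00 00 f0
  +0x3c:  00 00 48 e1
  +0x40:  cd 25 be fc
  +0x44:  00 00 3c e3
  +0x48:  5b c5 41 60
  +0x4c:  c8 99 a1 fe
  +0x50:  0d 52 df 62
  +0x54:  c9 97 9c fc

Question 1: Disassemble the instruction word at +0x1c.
@+1c  little-endian(28 00 00 f0) = 0xf0000028
  opcode bits[31:26]=0x3c: bl/J
  imm: (w>>0)&0x3ffffff=0x28 → #40

bl #40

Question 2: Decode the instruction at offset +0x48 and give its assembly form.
ldi R1, #116059

@+48  little-endian(5b c5 41 60) = 0x6041c55b
  top 6b → 0x18 → ldi [RI]
  rd: (w>>22)&0xf=0x1 → R1
  imm: (w>>0)&0x3fffff=0x1c55b → #116059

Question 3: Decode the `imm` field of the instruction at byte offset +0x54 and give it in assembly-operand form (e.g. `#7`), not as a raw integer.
[54] c9 97 9c fc → 0xfc9c97c9
  opcode bits[31:26]=0x3f: lsli/RI
  [25:22] rd=2 = R2
  [21:0] imm=1873865 = #1873865

#1873865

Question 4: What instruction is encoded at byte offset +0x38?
bl #12

off 0x38: read 0c 00 00 f0 as little → 0xf000000c
  top 6b → 0x3c → bl [J]
  imm@[25:0]=0xc ⇒ #12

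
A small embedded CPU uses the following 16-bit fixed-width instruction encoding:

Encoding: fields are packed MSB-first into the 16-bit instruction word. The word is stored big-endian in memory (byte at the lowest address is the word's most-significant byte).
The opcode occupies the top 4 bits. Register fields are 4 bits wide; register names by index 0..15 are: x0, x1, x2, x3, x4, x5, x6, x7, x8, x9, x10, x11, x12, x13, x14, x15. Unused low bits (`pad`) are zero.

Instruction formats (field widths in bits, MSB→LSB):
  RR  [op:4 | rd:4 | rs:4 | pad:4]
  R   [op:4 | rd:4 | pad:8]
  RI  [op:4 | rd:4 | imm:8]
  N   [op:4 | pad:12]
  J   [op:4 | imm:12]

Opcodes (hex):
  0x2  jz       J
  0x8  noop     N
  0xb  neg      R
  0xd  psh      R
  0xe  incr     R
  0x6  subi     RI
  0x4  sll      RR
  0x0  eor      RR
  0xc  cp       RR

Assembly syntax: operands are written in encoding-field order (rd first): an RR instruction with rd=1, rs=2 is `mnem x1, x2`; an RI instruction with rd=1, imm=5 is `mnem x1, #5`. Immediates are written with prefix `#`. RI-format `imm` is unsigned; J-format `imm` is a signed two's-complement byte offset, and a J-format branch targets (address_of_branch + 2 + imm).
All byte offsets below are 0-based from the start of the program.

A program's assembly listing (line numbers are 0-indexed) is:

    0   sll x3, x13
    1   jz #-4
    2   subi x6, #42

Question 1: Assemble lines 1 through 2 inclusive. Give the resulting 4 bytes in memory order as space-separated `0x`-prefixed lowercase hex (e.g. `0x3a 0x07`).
1. jz fields op=0x2:4|imm=-4:12 → word 2ffch → 2f fc
2. subi fields op=0x6:4|rd=6:4|imm=42:8 → word 662ah → 66 2a

0x2f 0xfc 0x66 0x2a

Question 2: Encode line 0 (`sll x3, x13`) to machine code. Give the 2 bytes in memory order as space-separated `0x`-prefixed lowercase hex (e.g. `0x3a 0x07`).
0x43 0xd0

L0: sll op=0x4:4|rd=3:4|rs=13:4|pad=0:4 ⇒ 0x43d0 ⇒ big 43 d0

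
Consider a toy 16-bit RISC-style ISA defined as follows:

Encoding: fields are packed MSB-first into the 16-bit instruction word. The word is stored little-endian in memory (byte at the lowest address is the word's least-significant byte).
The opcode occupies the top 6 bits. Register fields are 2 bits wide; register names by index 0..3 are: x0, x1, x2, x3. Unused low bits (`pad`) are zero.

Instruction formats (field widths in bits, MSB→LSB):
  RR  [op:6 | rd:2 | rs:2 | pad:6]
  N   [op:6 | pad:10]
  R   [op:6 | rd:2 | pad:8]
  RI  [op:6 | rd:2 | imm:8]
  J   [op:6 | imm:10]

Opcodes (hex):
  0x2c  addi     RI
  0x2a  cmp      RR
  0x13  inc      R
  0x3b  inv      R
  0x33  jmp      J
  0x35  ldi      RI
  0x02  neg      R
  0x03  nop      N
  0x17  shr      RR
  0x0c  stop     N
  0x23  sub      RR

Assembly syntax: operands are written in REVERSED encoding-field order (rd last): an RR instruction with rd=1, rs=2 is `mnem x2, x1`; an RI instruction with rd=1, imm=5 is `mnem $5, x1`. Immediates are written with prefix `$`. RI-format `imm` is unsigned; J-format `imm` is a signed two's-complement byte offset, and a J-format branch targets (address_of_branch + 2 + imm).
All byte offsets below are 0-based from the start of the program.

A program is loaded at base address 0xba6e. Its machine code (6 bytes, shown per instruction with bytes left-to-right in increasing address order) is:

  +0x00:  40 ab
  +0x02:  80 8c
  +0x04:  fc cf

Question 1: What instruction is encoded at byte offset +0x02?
[02] 80 8c → 0x8c80
  op=0x8c80>>10=0x23 ⇒ sub (RR)
  rd: (w>>8)&0x3=0x0 → x0
  rs: (w>>6)&0x3=0x2 → x2

sub x2, x0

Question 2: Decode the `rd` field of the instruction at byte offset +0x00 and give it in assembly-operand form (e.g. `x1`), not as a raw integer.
x3

@+00  little-endian(40 ab) = 0xab40
  opcode bits[15:10]=0x2a: cmp/RR
  rd: (w>>8)&0x3=0x3 → x3
  rs: (w>>6)&0x3=0x1 → x1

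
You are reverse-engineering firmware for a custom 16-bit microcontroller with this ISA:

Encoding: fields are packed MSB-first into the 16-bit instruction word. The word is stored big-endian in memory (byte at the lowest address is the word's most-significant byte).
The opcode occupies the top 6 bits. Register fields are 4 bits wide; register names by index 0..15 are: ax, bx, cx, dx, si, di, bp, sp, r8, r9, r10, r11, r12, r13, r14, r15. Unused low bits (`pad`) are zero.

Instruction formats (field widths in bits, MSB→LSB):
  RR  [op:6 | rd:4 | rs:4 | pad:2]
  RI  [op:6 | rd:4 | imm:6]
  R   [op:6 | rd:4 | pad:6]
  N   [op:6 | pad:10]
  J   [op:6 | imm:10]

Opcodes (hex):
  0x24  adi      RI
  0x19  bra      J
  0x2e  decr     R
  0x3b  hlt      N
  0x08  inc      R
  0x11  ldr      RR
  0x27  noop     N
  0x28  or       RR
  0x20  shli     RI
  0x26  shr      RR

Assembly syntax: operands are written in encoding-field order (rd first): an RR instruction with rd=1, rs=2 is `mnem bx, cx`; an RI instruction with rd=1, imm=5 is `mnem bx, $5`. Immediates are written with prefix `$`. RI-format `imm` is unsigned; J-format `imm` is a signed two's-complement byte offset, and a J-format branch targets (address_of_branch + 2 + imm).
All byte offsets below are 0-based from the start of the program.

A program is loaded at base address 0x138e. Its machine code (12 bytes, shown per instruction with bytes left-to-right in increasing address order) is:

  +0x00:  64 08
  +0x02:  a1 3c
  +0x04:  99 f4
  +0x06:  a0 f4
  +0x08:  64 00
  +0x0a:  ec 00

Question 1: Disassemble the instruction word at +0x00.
bra $8

@+00  big-endian(64 08) = 0x6408
  op=0x6408>>10=0x19 ⇒ bra (J)
  imm: (w>>0)&0x3ff=0x8 → $8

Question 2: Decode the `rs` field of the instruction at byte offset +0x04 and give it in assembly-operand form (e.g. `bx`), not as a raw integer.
r13

[04] 99 f4 → 0x99f4
  op=0x99f4>>10=0x26 ⇒ shr (RR)
  rd: (w>>6)&0xf=0x7 → sp
  rs: (w>>2)&0xf=0xd → r13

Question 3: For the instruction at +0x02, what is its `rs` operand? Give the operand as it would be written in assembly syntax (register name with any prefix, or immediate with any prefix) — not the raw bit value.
+0x02: a1 3c ⇒ word 0xa13c (big)
  op=0xa13c>>10=0x28 ⇒ or (RR)
  [9:6] rd=4 = si
  [5:2] rs=15 = r15

r15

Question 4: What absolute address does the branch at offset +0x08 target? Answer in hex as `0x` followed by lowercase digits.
@+08  big-endian(64 00) = 0x6400
  op=0x6400>>10=0x19 ⇒ bra (J)
  imm: (w>>0)&0x3ff=0x0 → $0
  target = base 0x138e + off 0x08 + 2 + imm 0 = 0x1398

0x1398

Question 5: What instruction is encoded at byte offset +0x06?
@+06  big-endian(a0 f4) = 0xa0f4
  op=0xa0f4>>10=0x28 ⇒ or (RR)
  rd: (w>>6)&0xf=0x3 → dx
  rs: (w>>2)&0xf=0xd → r13

or dx, r13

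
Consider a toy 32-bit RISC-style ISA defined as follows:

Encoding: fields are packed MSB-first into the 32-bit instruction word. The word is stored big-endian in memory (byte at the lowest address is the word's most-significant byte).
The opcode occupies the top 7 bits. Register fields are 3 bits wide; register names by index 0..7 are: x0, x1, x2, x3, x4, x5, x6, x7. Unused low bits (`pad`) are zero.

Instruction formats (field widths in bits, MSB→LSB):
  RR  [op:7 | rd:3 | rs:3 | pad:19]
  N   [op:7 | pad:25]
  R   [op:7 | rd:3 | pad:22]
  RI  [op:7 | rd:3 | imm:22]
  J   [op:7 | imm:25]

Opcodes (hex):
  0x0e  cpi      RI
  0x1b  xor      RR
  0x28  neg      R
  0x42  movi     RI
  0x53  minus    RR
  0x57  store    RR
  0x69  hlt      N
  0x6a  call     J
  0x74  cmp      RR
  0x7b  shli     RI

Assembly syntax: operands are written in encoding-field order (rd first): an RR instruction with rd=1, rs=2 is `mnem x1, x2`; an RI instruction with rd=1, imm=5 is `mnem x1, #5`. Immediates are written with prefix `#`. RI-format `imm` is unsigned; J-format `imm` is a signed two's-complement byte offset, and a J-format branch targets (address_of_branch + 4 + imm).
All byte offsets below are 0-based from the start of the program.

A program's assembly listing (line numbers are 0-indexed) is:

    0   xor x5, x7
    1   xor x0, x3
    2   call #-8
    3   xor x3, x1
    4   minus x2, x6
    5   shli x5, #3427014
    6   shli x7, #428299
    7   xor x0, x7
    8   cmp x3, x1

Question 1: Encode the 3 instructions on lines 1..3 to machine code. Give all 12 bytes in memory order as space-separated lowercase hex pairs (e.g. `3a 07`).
36 18 00 00 d5 ff ff f8 36 c8 00 00

line 1 (xor): pack op=0x1b:7|rd=0:3|rs=3:3|pad=0:19 = 0x36180000; big→ 36 18 00 00
line 2 (call): pack op=0x6a:7|imm=-8:25 = 0xd5fffff8; big→ d5 ff ff f8
line 3 (xor): pack op=0x1b:7|rd=3:3|rs=1:3|pad=0:19 = 0x36c80000; big→ 36 c8 00 00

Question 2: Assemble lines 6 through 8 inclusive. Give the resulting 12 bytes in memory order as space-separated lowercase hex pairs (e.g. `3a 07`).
line 6 (shli): pack op=0x7b:7|rd=7:3|imm=428299:22 = 0xf7c6890b; big→ f7 c6 89 0b
line 7 (xor): pack op=0x1b:7|rd=0:3|rs=7:3|pad=0:19 = 0x36380000; big→ 36 38 00 00
line 8 (cmp): pack op=0x74:7|rd=3:3|rs=1:3|pad=0:19 = 0xe8c80000; big→ e8 c8 00 00

f7 c6 89 0b 36 38 00 00 e8 c8 00 00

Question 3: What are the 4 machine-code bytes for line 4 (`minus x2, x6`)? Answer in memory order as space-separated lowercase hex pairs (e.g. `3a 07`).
L4: minus op=0x53:7|rd=2:3|rs=6:3|pad=0:19 ⇒ 0xa6b00000 ⇒ big a6 b0 00 00

a6 b0 00 00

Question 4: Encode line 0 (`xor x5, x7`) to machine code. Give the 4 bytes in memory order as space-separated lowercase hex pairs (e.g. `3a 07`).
37 78 00 00

0. xor fields op=0x1b:7|rd=5:3|rs=7:3|pad=0:19 → word 37780000h → 37 78 00 00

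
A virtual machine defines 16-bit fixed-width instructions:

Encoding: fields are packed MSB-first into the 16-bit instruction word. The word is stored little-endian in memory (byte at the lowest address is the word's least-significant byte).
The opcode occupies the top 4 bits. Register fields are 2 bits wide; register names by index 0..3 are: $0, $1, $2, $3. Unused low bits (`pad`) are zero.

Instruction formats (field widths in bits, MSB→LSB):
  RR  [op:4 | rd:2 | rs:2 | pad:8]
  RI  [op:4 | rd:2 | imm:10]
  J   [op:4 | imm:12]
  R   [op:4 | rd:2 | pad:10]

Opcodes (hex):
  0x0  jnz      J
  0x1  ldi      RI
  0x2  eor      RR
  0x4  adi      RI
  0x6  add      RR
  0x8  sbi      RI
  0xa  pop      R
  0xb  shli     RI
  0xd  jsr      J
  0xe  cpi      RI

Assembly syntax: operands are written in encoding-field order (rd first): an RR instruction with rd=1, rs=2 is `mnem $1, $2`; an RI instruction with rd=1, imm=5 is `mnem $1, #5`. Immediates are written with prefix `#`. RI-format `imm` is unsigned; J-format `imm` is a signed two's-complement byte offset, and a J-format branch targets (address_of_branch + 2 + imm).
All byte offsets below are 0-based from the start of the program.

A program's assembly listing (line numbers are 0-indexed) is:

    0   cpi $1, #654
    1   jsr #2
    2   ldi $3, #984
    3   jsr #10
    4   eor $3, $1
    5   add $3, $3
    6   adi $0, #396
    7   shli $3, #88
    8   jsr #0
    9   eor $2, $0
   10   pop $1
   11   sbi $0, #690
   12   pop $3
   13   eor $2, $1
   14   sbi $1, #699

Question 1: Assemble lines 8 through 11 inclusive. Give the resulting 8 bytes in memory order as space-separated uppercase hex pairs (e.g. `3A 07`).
00 D0 00 28 00 A4 B2 82

line 8 (jsr): pack op=0xd:4|imm=0:12 = 0xd000; little→ 00 d0
line 9 (eor): pack op=0x2:4|rd=2:2|rs=0:2|pad=0:8 = 0x2800; little→ 00 28
line 10 (pop): pack op=0xa:4|rd=1:2|pad=0:10 = 0xa400; little→ 00 a4
line 11 (sbi): pack op=0x8:4|rd=0:2|imm=690:10 = 0x82b2; little→ b2 82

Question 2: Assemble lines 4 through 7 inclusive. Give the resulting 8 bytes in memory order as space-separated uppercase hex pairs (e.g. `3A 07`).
line 4 (eor): pack op=0x2:4|rd=3:2|rs=1:2|pad=0:8 = 0x2d00; little→ 00 2d
line 5 (add): pack op=0x6:4|rd=3:2|rs=3:2|pad=0:8 = 0x6f00; little→ 00 6f
line 6 (adi): pack op=0x4:4|rd=0:2|imm=396:10 = 0x418c; little→ 8c 41
line 7 (shli): pack op=0xb:4|rd=3:2|imm=88:10 = 0xbc58; little→ 58 bc

00 2D 00 6F 8C 41 58 BC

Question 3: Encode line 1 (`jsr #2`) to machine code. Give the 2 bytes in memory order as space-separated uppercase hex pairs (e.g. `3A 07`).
02 D0

1. jsr fields op=0xd:4|imm=2:12 → word d002h → 02 d0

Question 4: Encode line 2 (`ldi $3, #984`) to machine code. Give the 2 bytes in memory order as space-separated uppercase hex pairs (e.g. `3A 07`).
L2: ldi op=0x1:4|rd=3:2|imm=984:10 ⇒ 0x1fd8 ⇒ little d8 1f

D8 1F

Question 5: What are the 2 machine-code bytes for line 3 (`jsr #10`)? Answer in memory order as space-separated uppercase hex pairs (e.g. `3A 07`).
0A D0

line 3 (jsr): pack op=0xd:4|imm=10:12 = 0xd00a; little→ 0a d0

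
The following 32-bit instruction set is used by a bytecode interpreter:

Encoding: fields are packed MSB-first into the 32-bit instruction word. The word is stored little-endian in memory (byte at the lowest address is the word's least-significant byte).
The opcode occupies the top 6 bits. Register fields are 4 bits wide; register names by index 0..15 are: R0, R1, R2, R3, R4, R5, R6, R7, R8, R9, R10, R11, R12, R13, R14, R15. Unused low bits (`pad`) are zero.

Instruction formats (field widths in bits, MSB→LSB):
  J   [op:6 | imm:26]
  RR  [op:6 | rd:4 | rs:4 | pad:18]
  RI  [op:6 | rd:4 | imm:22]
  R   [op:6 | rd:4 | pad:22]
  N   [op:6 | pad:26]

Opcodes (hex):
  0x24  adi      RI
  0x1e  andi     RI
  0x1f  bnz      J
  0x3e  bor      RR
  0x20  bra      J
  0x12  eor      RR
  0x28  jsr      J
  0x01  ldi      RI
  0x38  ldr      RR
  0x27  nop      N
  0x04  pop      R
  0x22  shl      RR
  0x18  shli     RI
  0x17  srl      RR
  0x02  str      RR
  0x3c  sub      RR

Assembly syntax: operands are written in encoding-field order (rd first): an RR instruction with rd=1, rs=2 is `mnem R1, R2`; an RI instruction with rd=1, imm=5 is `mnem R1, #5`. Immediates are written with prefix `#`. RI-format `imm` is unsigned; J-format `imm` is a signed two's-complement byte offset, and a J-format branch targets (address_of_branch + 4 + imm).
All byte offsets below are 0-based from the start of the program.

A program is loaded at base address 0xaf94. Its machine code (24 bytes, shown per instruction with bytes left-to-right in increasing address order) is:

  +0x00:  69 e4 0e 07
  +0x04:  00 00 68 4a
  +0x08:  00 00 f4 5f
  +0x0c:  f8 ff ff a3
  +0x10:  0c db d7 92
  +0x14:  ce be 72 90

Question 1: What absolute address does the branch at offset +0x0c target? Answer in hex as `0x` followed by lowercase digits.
0xaf9c

[0c] f8 ff ff a3 → 0xa3fffff8
  opcode bits[31:26]=0x28: jsr/J
  imm@[25:0]=0x3fffff8 (s26→-8) ⇒ #-8
  target = base 0xaf94 + off 0x0c + 4 + imm -8 = 0xaf9c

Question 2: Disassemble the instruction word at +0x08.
srl R15, R13

off 0x08: read 00 00 f4 5f as little → 0x5ff40000
  opcode bits[31:26]=0x17: srl/RR
  [25:22] rd=15 = R15
  [21:18] rs=13 = R13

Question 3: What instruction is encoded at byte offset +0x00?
ldi R12, #975977

@+00  little-endian(69 e4 0e 07) = 0x070ee469
  op=0x070ee469>>26=0x1 ⇒ ldi (RI)
  rd@[25:22]=0xc ⇒ R12
  imm@[21:0]=0xee469 ⇒ #975977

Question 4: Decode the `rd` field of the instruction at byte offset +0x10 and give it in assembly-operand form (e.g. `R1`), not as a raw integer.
R11

off 0x10: read 0c db d7 92 as little → 0x92d7db0c
  opcode bits[31:26]=0x24: adi/RI
  rd@[25:22]=0xb ⇒ R11
  imm@[21:0]=0x17db0c ⇒ #1563404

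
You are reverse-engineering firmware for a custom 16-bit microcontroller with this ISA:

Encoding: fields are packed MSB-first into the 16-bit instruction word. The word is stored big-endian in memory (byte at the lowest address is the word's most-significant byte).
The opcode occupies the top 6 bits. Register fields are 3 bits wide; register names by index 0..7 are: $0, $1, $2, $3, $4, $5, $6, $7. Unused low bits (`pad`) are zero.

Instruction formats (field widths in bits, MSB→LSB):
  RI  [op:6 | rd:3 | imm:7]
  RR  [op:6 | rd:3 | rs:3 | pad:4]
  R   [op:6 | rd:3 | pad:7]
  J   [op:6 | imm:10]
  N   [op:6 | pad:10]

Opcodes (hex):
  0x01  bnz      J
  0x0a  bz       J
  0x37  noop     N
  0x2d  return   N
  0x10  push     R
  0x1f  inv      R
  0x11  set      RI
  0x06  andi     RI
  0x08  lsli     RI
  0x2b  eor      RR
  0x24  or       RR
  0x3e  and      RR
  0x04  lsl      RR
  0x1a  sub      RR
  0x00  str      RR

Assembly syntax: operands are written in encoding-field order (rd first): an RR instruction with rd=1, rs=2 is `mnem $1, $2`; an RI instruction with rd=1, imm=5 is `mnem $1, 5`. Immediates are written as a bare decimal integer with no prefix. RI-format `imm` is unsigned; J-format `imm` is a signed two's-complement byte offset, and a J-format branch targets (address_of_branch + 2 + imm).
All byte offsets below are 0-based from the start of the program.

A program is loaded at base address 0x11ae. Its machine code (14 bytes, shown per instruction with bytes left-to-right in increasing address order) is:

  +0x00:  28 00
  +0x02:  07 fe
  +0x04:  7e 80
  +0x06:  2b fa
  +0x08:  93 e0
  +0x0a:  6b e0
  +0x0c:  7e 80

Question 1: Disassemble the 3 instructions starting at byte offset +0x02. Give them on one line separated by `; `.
off 0x02: read 07 fe as big → 0x07fe
  op=0x07fe>>10=0x1 ⇒ bnz (J)
  imm: (w>>0)&0x3ff=0x3fe (s10→-2) → -2
off 0x04: read 7e 80 as big → 0x7e80
  op=0x7e80>>10=0x1f ⇒ inv (R)
  rd: (w>>7)&0x7=0x5 → $5
off 0x06: read 2b fa as big → 0x2bfa
  op=0x2bfa>>10=0xa ⇒ bz (J)
  imm: (w>>0)&0x3ff=0x3fa (s10→-6) → -6

bnz -2; inv $5; bz -6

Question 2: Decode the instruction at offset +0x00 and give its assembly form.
[00] 28 00 → 0x2800
  opcode bits[15:10]=0xa: bz/J
  imm: (w>>0)&0x3ff=0x0 → 0

bz 0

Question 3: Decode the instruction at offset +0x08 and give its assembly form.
@+08  big-endian(93 e0) = 0x93e0
  top 6b → 0x24 → or [RR]
  rd: (w>>7)&0x7=0x7 → $7
  rs: (w>>4)&0x7=0x6 → $6

or $7, $6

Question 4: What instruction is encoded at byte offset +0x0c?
inv $5

off 0x0c: read 7e 80 as big → 0x7e80
  op=0x7e80>>10=0x1f ⇒ inv (R)
  rd: (w>>7)&0x7=0x5 → $5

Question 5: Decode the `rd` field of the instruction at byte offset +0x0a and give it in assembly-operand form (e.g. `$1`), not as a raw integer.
$7

off 0x0a: read 6b e0 as big → 0x6be0
  op=0x6be0>>10=0x1a ⇒ sub (RR)
  rd@[9:7]=0x7 ⇒ $7
  rs@[6:4]=0x6 ⇒ $6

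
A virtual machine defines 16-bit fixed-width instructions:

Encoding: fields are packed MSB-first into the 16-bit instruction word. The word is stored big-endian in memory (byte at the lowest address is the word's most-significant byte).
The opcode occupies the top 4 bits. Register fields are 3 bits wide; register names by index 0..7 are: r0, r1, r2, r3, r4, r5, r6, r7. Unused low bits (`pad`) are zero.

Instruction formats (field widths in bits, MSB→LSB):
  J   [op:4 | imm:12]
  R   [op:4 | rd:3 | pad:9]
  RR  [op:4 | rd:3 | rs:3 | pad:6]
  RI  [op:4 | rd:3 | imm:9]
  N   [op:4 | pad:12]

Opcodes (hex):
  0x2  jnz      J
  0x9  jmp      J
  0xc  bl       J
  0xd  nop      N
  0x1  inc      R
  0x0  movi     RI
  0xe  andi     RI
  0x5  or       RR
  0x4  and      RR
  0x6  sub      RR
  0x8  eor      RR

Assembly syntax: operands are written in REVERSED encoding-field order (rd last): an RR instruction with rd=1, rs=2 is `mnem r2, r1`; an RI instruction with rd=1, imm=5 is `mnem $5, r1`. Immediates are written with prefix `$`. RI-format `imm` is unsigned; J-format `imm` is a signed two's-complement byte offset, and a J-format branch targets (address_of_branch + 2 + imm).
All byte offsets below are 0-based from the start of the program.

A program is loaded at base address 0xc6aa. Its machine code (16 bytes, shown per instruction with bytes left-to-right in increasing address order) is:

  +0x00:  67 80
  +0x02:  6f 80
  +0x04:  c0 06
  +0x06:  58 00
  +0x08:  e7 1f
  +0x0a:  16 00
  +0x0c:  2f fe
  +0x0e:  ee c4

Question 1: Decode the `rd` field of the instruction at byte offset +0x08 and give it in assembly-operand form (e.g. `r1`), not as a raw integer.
r3

@+08  big-endian(e7 1f) = 0xe71f
  opcode bits[15:12]=0xe: andi/RI
  rd: (w>>9)&0x7=0x3 → r3
  imm: (w>>0)&0x1ff=0x11f → $287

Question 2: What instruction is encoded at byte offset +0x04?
@+04  big-endian(c0 06) = 0xc006
  op=0xc006>>12=0xc ⇒ bl (J)
  imm@[11:0]=0x6 ⇒ $6

bl $6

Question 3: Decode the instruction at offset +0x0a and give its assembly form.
off 0x0a: read 16 00 as big → 0x1600
  op=0x1600>>12=0x1 ⇒ inc (R)
  [11:9] rd=3 = r3

inc r3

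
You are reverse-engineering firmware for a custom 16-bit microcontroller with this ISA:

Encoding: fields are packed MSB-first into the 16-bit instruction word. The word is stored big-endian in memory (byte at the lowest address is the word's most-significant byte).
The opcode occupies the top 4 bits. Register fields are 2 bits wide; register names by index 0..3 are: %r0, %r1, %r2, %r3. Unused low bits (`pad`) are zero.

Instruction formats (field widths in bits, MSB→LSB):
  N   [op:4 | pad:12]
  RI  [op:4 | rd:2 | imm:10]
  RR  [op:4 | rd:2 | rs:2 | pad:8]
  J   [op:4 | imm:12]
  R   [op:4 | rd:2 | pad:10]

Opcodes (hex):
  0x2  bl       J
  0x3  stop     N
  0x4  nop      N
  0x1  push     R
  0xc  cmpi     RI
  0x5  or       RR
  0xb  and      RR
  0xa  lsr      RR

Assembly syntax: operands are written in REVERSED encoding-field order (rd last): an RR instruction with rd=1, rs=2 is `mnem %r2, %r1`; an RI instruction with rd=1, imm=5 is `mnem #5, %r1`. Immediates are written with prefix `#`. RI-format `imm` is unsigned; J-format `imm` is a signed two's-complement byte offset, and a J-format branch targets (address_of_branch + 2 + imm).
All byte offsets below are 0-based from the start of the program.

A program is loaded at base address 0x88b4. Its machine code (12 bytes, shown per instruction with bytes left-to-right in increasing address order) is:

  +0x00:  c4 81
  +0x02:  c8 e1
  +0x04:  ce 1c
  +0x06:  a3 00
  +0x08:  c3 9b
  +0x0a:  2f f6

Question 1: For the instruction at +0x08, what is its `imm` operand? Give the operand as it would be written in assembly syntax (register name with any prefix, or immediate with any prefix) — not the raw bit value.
#923

[08] c3 9b → 0xc39b
  op=0xc39b>>12=0xc ⇒ cmpi (RI)
  rd@[11:10]=0x0 ⇒ %r0
  imm@[9:0]=0x39b ⇒ #923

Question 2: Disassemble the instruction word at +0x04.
cmpi #540, %r3

off 0x04: read ce 1c as big → 0xce1c
  opcode bits[15:12]=0xc: cmpi/RI
  [11:10] rd=3 = %r3
  [9:0] imm=540 = #540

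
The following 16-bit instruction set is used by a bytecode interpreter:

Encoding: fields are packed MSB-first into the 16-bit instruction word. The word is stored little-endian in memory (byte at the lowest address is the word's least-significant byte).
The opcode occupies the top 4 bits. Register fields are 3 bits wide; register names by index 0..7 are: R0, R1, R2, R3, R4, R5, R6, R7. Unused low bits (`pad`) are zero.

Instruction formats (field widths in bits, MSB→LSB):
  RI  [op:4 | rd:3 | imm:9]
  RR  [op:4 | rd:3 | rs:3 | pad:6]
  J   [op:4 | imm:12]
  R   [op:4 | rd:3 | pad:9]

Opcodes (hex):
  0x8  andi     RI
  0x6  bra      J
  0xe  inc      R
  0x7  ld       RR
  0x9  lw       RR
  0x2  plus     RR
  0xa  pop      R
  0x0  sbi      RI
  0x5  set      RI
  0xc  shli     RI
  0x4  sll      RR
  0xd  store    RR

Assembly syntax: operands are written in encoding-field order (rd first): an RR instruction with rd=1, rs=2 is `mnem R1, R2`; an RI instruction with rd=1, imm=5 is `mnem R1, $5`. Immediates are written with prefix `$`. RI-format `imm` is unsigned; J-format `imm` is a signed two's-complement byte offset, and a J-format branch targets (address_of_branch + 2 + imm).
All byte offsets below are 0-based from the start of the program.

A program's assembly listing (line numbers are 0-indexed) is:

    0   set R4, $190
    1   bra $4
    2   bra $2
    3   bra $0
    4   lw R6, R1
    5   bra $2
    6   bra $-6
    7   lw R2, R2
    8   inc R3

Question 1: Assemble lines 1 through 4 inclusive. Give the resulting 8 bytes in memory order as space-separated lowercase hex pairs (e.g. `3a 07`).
04 60 02 60 00 60 40 9c

line 1 (bra): pack op=0x6:4|imm=4:12 = 0x6004; little→ 04 60
line 2 (bra): pack op=0x6:4|imm=2:12 = 0x6002; little→ 02 60
line 3 (bra): pack op=0x6:4|imm=0:12 = 0x6000; little→ 00 60
line 4 (lw): pack op=0x9:4|rd=6:3|rs=1:3|pad=0:6 = 0x9c40; little→ 40 9c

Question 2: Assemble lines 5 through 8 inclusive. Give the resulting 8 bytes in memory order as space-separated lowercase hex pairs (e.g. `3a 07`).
02 60 fa 6f 80 94 00 e6

L5: bra op=0x6:4|imm=2:12 ⇒ 0x6002 ⇒ little 02 60
L6: bra op=0x6:4|imm=-6:12 ⇒ 0x6ffa ⇒ little fa 6f
L7: lw op=0x9:4|rd=2:3|rs=2:3|pad=0:6 ⇒ 0x9480 ⇒ little 80 94
L8: inc op=0xe:4|rd=3:3|pad=0:9 ⇒ 0xe600 ⇒ little 00 e6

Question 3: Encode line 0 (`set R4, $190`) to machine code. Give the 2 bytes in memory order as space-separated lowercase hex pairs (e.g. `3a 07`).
L0: set op=0x5:4|rd=4:3|imm=190:9 ⇒ 0x58be ⇒ little be 58

be 58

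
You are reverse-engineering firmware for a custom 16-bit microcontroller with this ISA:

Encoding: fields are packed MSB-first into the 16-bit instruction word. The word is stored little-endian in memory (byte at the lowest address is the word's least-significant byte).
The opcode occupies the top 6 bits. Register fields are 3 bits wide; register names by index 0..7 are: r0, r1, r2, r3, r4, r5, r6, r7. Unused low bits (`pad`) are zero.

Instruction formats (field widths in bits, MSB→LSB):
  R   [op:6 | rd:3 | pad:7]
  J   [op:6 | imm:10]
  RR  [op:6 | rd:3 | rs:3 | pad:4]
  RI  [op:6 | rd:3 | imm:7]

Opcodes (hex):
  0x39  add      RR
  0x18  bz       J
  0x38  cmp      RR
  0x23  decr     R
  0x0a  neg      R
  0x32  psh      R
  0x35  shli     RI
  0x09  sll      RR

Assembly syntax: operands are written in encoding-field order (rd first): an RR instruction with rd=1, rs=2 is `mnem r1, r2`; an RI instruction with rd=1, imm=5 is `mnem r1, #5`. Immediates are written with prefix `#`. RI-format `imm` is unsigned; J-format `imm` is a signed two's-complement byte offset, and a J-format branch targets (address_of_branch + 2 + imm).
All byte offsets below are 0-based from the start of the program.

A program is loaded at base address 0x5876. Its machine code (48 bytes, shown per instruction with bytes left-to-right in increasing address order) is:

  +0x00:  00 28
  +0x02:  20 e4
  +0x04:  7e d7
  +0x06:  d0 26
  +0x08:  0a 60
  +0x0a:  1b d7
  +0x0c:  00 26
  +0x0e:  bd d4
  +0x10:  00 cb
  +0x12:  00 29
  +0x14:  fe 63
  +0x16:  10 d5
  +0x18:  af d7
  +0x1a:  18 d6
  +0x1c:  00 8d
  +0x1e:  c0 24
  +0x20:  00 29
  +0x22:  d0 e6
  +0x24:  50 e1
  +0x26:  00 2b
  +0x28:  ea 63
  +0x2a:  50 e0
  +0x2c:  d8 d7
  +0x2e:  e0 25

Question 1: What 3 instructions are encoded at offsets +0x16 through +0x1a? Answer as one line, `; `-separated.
[16] 10 d5 → 0xd510
  op=0xd510>>10=0x35 ⇒ shli (RI)
  [9:7] rd=2 = r2
  [6:0] imm=16 = #16
[18] af d7 → 0xd7af
  op=0xd7af>>10=0x35 ⇒ shli (RI)
  [9:7] rd=7 = r7
  [6:0] imm=47 = #47
[1a] 18 d6 → 0xd618
  op=0xd618>>10=0x35 ⇒ shli (RI)
  [9:7] rd=4 = r4
  [6:0] imm=24 = #24

shli r2, #16; shli r7, #47; shli r4, #24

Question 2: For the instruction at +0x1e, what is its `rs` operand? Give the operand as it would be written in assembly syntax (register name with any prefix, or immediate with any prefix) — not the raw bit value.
r4

[1e] c0 24 → 0x24c0
  op=0x24c0>>10=0x9 ⇒ sll (RR)
  rd: (w>>7)&0x7=0x1 → r1
  rs: (w>>4)&0x7=0x4 → r4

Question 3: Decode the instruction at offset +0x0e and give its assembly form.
[0e] bd d4 → 0xd4bd
  op=0xd4bd>>10=0x35 ⇒ shli (RI)
  rd@[9:7]=0x1 ⇒ r1
  imm@[6:0]=0x3d ⇒ #61

shli r1, #61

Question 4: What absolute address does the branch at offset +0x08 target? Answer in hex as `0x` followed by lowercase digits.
+0x08: 0a 60 ⇒ word 0x600a (little)
  opcode bits[15:10]=0x18: bz/J
  imm: (w>>0)&0x3ff=0xa → #10
  target = base 0x5876 + off 0x08 + 2 + imm 10 = 0x588a

0x588a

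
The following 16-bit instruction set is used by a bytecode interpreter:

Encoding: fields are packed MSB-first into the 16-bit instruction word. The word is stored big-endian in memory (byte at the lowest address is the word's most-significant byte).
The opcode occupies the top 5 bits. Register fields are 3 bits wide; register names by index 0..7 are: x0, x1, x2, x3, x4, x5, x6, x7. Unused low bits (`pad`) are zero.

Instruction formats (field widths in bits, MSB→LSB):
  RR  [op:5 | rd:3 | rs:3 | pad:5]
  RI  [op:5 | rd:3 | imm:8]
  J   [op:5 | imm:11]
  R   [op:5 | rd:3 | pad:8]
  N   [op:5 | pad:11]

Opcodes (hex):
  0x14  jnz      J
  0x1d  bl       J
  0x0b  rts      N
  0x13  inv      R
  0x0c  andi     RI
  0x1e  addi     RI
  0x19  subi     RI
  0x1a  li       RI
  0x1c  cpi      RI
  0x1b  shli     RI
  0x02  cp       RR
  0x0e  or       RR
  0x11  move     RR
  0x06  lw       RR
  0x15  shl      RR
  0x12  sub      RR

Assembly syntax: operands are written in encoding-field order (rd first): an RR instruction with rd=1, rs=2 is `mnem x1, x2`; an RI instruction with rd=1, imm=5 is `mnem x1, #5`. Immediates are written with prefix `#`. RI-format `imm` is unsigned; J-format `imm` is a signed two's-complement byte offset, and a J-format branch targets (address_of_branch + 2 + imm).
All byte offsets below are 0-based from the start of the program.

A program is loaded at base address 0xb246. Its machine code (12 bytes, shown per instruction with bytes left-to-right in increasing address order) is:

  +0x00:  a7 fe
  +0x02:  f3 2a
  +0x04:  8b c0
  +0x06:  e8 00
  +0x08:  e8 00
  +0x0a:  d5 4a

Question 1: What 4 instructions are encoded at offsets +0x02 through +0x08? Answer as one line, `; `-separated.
addi x3, #42; move x3, x6; bl #0; bl #0

off 0x02: read f3 2a as big → 0xf32a
  op=0xf32a>>11=0x1e ⇒ addi (RI)
  [10:8] rd=3 = x3
  [7:0] imm=42 = #42
off 0x04: read 8b c0 as big → 0x8bc0
  op=0x8bc0>>11=0x11 ⇒ move (RR)
  [10:8] rd=3 = x3
  [7:5] rs=6 = x6
off 0x06: read e8 00 as big → 0xe800
  op=0xe800>>11=0x1d ⇒ bl (J)
  [10:0] imm=0 = #0
off 0x08: read e8 00 as big → 0xe800
  op=0xe800>>11=0x1d ⇒ bl (J)
  [10:0] imm=0 = #0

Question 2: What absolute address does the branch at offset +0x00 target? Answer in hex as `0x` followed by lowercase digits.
0xb246

off 0x00: read a7 fe as big → 0xa7fe
  op=0xa7fe>>11=0x14 ⇒ jnz (J)
  imm: (w>>0)&0x7ff=0x7fe (s11→-2) → #-2
  target = base 0xb246 + off 0x00 + 2 + imm -2 = 0xb246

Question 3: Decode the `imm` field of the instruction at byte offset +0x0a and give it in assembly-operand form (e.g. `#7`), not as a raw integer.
#74

off 0x0a: read d5 4a as big → 0xd54a
  opcode bits[15:11]=0x1a: li/RI
  [10:8] rd=5 = x5
  [7:0] imm=74 = #74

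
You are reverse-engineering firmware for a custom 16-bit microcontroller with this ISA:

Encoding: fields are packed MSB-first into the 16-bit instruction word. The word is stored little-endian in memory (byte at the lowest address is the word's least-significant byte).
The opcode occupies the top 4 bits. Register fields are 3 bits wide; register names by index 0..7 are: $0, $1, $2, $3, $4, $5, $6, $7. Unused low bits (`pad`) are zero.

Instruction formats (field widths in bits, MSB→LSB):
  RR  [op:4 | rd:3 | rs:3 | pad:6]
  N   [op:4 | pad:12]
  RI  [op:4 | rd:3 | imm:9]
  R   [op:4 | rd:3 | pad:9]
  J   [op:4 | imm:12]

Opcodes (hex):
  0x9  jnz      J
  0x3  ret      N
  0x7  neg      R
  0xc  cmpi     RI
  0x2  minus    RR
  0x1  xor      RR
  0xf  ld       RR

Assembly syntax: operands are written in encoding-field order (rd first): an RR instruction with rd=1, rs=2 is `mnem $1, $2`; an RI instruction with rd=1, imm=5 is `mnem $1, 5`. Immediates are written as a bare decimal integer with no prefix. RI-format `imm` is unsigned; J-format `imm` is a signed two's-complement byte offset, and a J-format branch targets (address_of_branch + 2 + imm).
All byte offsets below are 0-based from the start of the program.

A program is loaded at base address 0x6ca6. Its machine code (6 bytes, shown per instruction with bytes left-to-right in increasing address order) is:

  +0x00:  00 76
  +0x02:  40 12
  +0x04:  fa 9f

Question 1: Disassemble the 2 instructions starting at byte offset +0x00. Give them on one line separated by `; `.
neg $3; xor $1, $1

[00] 00 76 → 0x7600
  top 4b → 0x7 → neg [R]
  [11:9] rd=3 = $3
[02] 40 12 → 0x1240
  top 4b → 0x1 → xor [RR]
  [11:9] rd=1 = $1
  [8:6] rs=1 = $1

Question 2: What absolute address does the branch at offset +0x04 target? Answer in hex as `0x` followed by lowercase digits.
0x6ca6

[04] fa 9f → 0x9ffa
  opcode bits[15:12]=0x9: jnz/J
  imm: (w>>0)&0xfff=0xffa (s12→-6) → -6
  target = base 0x6ca6 + off 0x04 + 2 + imm -6 = 0x6ca6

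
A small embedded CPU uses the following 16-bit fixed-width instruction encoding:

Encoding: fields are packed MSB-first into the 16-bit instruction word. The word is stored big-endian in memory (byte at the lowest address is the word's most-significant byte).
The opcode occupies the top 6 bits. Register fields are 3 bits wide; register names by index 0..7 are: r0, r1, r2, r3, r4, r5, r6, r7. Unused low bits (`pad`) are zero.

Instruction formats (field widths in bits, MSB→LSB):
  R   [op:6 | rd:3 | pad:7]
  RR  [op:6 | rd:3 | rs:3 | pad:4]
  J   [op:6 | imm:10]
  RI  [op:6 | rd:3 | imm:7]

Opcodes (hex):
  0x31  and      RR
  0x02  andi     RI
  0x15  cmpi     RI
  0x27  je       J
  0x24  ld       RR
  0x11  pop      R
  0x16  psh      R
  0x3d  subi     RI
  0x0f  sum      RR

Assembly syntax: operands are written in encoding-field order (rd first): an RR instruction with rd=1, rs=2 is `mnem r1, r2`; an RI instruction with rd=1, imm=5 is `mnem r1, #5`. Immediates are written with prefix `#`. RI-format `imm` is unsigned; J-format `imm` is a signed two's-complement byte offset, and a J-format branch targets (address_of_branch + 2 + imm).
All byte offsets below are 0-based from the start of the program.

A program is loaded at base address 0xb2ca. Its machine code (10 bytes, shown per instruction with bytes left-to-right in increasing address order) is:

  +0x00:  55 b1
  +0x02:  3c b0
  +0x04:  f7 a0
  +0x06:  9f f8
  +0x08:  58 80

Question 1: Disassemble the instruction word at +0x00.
+0x00: 55 b1 ⇒ word 0x55b1 (big)
  opcode bits[15:10]=0x15: cmpi/RI
  [9:7] rd=3 = r3
  [6:0] imm=49 = #49

cmpi r3, #49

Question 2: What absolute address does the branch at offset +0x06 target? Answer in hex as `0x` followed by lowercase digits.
+0x06: 9f f8 ⇒ word 0x9ff8 (big)
  opcode bits[15:10]=0x27: je/J
  imm@[9:0]=0x3f8 (s10→-8) ⇒ #-8
  target = base 0xb2ca + off 0x06 + 2 + imm -8 = 0xb2ca

0xb2ca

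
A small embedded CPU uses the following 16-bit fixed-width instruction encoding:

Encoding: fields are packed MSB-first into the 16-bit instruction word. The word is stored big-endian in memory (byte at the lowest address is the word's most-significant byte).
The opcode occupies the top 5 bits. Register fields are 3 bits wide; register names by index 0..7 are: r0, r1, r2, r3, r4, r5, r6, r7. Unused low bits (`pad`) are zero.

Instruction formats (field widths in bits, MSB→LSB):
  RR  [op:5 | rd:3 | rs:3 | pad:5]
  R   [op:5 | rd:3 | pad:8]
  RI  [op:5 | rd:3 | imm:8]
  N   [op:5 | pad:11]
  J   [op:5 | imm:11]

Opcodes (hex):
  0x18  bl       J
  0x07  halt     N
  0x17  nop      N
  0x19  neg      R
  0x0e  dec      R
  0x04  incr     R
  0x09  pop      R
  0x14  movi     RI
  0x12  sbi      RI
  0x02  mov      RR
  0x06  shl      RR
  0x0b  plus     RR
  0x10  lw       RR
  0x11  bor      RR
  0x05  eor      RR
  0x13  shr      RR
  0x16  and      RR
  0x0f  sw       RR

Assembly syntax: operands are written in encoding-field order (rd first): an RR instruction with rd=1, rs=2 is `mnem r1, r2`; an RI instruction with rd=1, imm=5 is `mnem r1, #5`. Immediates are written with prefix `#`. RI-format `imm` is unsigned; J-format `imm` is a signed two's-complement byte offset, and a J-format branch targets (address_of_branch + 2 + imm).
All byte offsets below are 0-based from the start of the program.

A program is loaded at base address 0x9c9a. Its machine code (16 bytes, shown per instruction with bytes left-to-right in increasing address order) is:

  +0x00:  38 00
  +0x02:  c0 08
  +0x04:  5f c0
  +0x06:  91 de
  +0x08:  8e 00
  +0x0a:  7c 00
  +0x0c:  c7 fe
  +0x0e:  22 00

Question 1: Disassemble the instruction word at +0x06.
@+06  big-endian(91 de) = 0x91de
  top 5b → 0x12 → sbi [RI]
  rd: (w>>8)&0x7=0x1 → r1
  imm: (w>>0)&0xff=0xde → #222

sbi r1, #222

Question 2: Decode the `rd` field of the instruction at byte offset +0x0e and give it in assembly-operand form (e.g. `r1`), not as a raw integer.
r2

+0x0e: 22 00 ⇒ word 0x2200 (big)
  opcode bits[15:11]=0x4: incr/R
  rd@[10:8]=0x2 ⇒ r2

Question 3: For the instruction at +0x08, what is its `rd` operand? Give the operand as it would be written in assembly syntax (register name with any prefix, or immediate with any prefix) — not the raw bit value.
+0x08: 8e 00 ⇒ word 0x8e00 (big)
  op=0x8e00>>11=0x11 ⇒ bor (RR)
  rd@[10:8]=0x6 ⇒ r6
  rs@[7:5]=0x0 ⇒ r0

r6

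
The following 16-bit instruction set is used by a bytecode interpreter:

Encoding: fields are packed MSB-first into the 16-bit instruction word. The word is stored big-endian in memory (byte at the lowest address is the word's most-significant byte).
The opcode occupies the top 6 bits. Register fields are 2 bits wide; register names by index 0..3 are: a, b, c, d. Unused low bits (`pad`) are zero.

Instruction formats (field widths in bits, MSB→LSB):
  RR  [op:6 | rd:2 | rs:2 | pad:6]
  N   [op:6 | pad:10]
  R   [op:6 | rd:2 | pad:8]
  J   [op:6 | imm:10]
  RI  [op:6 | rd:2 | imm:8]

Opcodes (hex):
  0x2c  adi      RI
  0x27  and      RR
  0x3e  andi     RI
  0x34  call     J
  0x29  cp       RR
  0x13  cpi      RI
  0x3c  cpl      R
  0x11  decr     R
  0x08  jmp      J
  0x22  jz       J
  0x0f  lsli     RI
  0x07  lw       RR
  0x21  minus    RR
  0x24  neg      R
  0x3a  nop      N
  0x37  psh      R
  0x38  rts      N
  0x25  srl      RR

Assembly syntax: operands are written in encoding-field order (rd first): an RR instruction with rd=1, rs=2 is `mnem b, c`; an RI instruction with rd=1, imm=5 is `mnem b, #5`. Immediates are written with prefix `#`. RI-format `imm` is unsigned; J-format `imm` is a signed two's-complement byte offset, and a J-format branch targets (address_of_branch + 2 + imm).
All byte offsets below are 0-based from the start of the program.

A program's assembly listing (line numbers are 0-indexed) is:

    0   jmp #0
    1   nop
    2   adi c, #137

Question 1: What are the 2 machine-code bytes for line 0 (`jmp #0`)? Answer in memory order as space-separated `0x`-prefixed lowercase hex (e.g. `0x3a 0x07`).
L0: jmp op=0x8:6|imm=0:10 ⇒ 0x2000 ⇒ big 20 00

0x20 0x00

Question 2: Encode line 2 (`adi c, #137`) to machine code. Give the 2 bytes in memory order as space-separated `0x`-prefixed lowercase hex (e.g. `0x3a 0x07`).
0xb2 0x89

2. adi fields op=0x2c:6|rd=2:2|imm=137:8 → word b289h → b2 89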